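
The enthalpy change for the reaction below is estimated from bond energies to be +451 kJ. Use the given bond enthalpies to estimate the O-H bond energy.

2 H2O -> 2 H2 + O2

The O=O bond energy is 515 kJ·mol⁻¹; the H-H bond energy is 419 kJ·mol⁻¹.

D(O-H) ≈ 451 kJ/mol

Let D be the O-H bond energy.
Σ(broken) = 4×D = 4D
Σ(formed) = 2×419 + 1×515 = 1353
ΔH = Σ(broken) − Σ(formed) = (4D) − (1353) = −1353 + 4D
Setting this equal to +451 kJ gives 4D = 1804, so D = 451 kJ/mol.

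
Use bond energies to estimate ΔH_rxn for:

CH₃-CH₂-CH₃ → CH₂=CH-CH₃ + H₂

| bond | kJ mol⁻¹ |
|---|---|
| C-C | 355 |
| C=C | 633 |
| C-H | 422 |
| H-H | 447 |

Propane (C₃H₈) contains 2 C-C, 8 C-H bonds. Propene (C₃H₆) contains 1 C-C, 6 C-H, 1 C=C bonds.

Bonds broken (reactants):
  C-C: 2 × 355 = 710
  C-H: 8 × 422 = 3376
  Σ(broken) = 4086 kJ
Bonds formed (products):
  C-C: 1 × 355 = 355
  C-H: 6 × 422 = 2532
  C=C: 1 × 633 = 633
  H-H: 1 × 447 = 447
  Σ(formed) = 3967 kJ
ΔH = Σ(broken) − Σ(formed) = 4086 − 3967 = +119 kJ

ΔH ≈ +119 kJ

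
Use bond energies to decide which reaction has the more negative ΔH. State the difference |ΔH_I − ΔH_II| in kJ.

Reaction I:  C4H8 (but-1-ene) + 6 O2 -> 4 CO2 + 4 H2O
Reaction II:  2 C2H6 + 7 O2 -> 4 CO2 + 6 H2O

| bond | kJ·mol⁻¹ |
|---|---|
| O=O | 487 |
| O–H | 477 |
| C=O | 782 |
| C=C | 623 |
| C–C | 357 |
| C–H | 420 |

Reaction I:
  Bonds broken (reactants):
    C–C: 2 × 357 = 714
    C–H: 8 × 420 = 3360
    C=C: 1 × 623 = 623
    O=O: 6 × 487 = 2922
    Σ(broken) = 7619 kJ
  Bonds formed (products):
    C=O: 8 × 782 = 6256
    O–H: 8 × 477 = 3816
    Σ(formed) = 10072 kJ
  ΔH_I = 7619 − 10072 = −2453 kJ
Reaction II:
  Bonds broken (reactants):
    C–C: 2 × 357 = 714
    C–H: 12 × 420 = 5040
    O=O: 7 × 487 = 3409
    Σ(broken) = 9163 kJ
  Bonds formed (products):
    C=O: 8 × 782 = 6256
    O–H: 12 × 477 = 5724
    Σ(formed) = 11980 kJ
  ΔH_II = 9163 − 11980 = −2817 kJ
ΔH_I − ΔH_II = +364 kJ, so reaction II has the more negative ΔH; |ΔH_I − ΔH_II| = 364 kJ.

Reaction II, by 364 kJ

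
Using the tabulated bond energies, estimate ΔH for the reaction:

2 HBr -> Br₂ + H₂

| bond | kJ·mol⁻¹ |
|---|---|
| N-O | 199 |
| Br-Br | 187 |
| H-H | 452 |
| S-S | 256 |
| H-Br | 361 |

Bonds broken (reactants):
  H-Br: 2 × 361 = 722
  Σ(broken) = 722 kJ
Bonds formed (products):
  Br-Br: 1 × 187 = 187
  H-H: 1 × 452 = 452
  Σ(formed) = 639 kJ
ΔH = Σ(broken) − Σ(formed) = 722 − 639 = +83 kJ

ΔH ≈ +83 kJ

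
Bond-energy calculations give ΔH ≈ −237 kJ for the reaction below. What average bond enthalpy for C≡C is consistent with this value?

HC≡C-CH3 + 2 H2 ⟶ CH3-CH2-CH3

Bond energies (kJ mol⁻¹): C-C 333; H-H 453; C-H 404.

Let D be the C≡C bond energy.
Σ(broken) = 1×D + 1×333 + 4×404 + 2×453 = 2855 + D
Σ(formed) = 2×333 + 8×404 = 3898
ΔH = Σ(broken) − Σ(formed) = (2855 + D) − (3898) = −1043 + D
Setting this equal to −237 kJ gives D = 806 kJ/mol.

D(C≡C) ≈ 806 kJ/mol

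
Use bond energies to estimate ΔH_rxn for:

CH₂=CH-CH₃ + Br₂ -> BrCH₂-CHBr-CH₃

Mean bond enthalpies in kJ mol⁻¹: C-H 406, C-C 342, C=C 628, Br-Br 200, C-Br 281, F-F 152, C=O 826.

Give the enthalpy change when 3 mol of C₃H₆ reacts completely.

Bonds broken (reactants):
  Br-Br: 1 × 200 = 200
  C-C: 1 × 342 = 342
  C-H: 6 × 406 = 2436
  C=C: 1 × 628 = 628
  Σ(broken) = 3606 kJ
Bonds formed (products):
  C-Br: 2 × 281 = 562
  C-C: 2 × 342 = 684
  C-H: 6 × 406 = 2436
  Σ(formed) = 3682 kJ
ΔH = Σ(broken) − Σ(formed) = 3606 − 3682 = −76 kJ
For 3× the reaction as written: 3 × (−76) = −228 kJ

ΔH = −228 kJ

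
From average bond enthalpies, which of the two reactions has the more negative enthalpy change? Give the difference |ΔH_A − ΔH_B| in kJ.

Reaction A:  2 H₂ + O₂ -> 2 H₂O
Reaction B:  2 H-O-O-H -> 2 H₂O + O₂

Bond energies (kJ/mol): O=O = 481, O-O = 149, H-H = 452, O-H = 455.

Reaction A:
  Bonds broken (reactants):
    H-H: 2 × 452 = 904
    O=O: 1 × 481 = 481
    Σ(broken) = 1385 kJ
  Bonds formed (products):
    O-H: 4 × 455 = 1820
    Σ(formed) = 1820 kJ
  ΔH_A = 1385 − 1820 = −435 kJ
Reaction B:
  Bonds broken (reactants):
    O-H: 4 × 455 = 1820
    O-O: 2 × 149 = 298
    Σ(broken) = 2118 kJ
  Bonds formed (products):
    O-H: 4 × 455 = 1820
    O=O: 1 × 481 = 481
    Σ(formed) = 2301 kJ
  ΔH_B = 2118 − 2301 = −183 kJ
ΔH_A − ΔH_B = −252 kJ, so reaction A has the more negative ΔH; |ΔH_A − ΔH_B| = 252 kJ.

Reaction A, by 252 kJ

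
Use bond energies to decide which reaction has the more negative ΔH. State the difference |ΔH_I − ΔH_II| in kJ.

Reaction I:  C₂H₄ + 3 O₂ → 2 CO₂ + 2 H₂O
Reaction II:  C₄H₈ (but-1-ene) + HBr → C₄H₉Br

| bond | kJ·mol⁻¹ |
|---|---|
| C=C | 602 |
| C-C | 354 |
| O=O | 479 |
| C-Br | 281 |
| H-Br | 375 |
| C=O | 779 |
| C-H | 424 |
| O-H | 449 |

Reaction I:
  Bonds broken (reactants):
    C-H: 4 × 424 = 1696
    C=C: 1 × 602 = 602
    O=O: 3 × 479 = 1437
    Σ(broken) = 3735 kJ
  Bonds formed (products):
    C=O: 4 × 779 = 3116
    O-H: 4 × 449 = 1796
    Σ(formed) = 4912 kJ
  ΔH_I = 3735 − 4912 = −1177 kJ
Reaction II:
  Bonds broken (reactants):
    C-C: 2 × 354 = 708
    C-H: 8 × 424 = 3392
    C=C: 1 × 602 = 602
    H-Br: 1 × 375 = 375
    Σ(broken) = 5077 kJ
  Bonds formed (products):
    C-Br: 1 × 281 = 281
    C-C: 3 × 354 = 1062
    C-H: 9 × 424 = 3816
    Σ(formed) = 5159 kJ
  ΔH_II = 5077 − 5159 = −82 kJ
ΔH_I − ΔH_II = −1095 kJ, so reaction I has the more negative ΔH; |ΔH_I − ΔH_II| = 1095 kJ.

Reaction I, by 1095 kJ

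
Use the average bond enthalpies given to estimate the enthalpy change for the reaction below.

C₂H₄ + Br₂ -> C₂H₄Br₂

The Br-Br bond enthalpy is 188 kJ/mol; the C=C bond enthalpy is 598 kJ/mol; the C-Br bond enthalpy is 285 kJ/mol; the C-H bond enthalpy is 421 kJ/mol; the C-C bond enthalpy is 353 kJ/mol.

Bonds broken (reactants):
  Br-Br: 1 × 188 = 188
  C-H: 4 × 421 = 1684
  C=C: 1 × 598 = 598
  Σ(broken) = 2470 kJ
Bonds formed (products):
  C-Br: 2 × 285 = 570
  C-C: 1 × 353 = 353
  C-H: 4 × 421 = 1684
  Σ(formed) = 2607 kJ
ΔH = Σ(broken) − Σ(formed) = 2470 − 2607 = −137 kJ

ΔH ≈ −137 kJ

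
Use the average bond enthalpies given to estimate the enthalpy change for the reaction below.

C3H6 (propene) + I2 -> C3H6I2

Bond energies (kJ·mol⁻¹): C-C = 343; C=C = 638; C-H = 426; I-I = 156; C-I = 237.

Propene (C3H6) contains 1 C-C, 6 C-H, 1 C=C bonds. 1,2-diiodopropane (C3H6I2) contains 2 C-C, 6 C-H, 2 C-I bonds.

Bonds broken (reactants):
  C-C: 1 × 343 = 343
  C-H: 6 × 426 = 2556
  C=C: 1 × 638 = 638
  I-I: 1 × 156 = 156
  Σ(broken) = 3693 kJ
Bonds formed (products):
  C-C: 2 × 343 = 686
  C-H: 6 × 426 = 2556
  C-I: 2 × 237 = 474
  Σ(formed) = 3716 kJ
ΔH = Σ(broken) − Σ(formed) = 3693 − 3716 = −23 kJ

ΔH ≈ −23 kJ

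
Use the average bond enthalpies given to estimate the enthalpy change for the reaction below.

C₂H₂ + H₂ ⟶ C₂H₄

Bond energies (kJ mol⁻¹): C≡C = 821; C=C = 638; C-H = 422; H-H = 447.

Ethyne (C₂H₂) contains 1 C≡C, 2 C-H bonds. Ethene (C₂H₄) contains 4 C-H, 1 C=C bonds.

ΔH ≈ −214 kJ

Bonds broken (reactants):
  C≡C: 1 × 821 = 821
  C-H: 2 × 422 = 844
  H-H: 1 × 447 = 447
  Σ(broken) = 2112 kJ
Bonds formed (products):
  C-H: 4 × 422 = 1688
  C=C: 1 × 638 = 638
  Σ(formed) = 2326 kJ
ΔH = Σ(broken) − Σ(formed) = 2112 − 2326 = −214 kJ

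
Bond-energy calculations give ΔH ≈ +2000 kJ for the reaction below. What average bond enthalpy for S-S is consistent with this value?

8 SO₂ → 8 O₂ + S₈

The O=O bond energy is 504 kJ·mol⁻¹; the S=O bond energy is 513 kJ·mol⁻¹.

D(S-S) ≈ 272 kJ/mol

Let D be the S-S bond energy.
Σ(broken) = 16×513 = 8208
Σ(formed) = 8×504 + 8×D = 4032 + 8D
ΔH = Σ(broken) − Σ(formed) = (8208) − (4032 + 8D) = +4176 − 8D
Setting this equal to +2000 kJ gives 8D = 2176, so D = 272 kJ/mol.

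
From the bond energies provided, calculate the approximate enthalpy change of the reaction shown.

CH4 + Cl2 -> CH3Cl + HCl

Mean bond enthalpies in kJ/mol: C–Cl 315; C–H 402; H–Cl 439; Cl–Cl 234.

Bonds broken (reactants):
  C–H: 4 × 402 = 1608
  Cl–Cl: 1 × 234 = 234
  Σ(broken) = 1842 kJ
Bonds formed (products):
  C–Cl: 1 × 315 = 315
  C–H: 3 × 402 = 1206
  H–Cl: 1 × 439 = 439
  Σ(formed) = 1960 kJ
ΔH = Σ(broken) − Σ(formed) = 1842 − 1960 = −118 kJ

ΔH ≈ −118 kJ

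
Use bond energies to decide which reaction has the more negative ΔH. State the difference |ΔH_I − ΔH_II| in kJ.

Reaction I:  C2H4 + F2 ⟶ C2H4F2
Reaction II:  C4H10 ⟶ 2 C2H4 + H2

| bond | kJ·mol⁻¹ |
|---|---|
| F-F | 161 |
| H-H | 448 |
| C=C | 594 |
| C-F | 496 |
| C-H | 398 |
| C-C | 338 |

Reaction I:
  Bonds broken (reactants):
    C-H: 4 × 398 = 1592
    C=C: 1 × 594 = 594
    F-F: 1 × 161 = 161
    Σ(broken) = 2347 kJ
  Bonds formed (products):
    C-C: 1 × 338 = 338
    C-F: 2 × 496 = 992
    C-H: 4 × 398 = 1592
    Σ(formed) = 2922 kJ
  ΔH_I = 2347 − 2922 = −575 kJ
Reaction II:
  Bonds broken (reactants):
    C-C: 3 × 338 = 1014
    C-H: 10 × 398 = 3980
    Σ(broken) = 4994 kJ
  Bonds formed (products):
    C-H: 8 × 398 = 3184
    C=C: 2 × 594 = 1188
    H-H: 1 × 448 = 448
    Σ(formed) = 4820 kJ
  ΔH_II = 4994 − 4820 = +174 kJ
ΔH_I − ΔH_II = −749 kJ, so reaction I has the more negative ΔH; |ΔH_I − ΔH_II| = 749 kJ.

Reaction I, by 749 kJ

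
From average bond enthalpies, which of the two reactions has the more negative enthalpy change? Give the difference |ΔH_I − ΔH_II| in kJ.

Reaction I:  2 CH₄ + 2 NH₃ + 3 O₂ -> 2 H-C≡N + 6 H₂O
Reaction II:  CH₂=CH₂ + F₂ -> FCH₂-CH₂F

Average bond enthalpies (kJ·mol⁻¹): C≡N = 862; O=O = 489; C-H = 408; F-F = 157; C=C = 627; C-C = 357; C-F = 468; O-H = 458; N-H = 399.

Reaction I:
  Bonds broken (reactants):
    C-H: 8 × 408 = 3264
    N-H: 6 × 399 = 2394
    O=O: 3 × 489 = 1467
    Σ(broken) = 7125 kJ
  Bonds formed (products):
    C≡N: 2 × 862 = 1724
    C-H: 2 × 408 = 816
    O-H: 12 × 458 = 5496
    Σ(formed) = 8036 kJ
  ΔH_I = 7125 − 8036 = −911 kJ
Reaction II:
  Bonds broken (reactants):
    C-H: 4 × 408 = 1632
    C=C: 1 × 627 = 627
    F-F: 1 × 157 = 157
    Σ(broken) = 2416 kJ
  Bonds formed (products):
    C-C: 1 × 357 = 357
    C-F: 2 × 468 = 936
    C-H: 4 × 408 = 1632
    Σ(formed) = 2925 kJ
  ΔH_II = 2416 − 2925 = −509 kJ
ΔH_I − ΔH_II = −402 kJ, so reaction I has the more negative ΔH; |ΔH_I − ΔH_II| = 402 kJ.

Reaction I, by 402 kJ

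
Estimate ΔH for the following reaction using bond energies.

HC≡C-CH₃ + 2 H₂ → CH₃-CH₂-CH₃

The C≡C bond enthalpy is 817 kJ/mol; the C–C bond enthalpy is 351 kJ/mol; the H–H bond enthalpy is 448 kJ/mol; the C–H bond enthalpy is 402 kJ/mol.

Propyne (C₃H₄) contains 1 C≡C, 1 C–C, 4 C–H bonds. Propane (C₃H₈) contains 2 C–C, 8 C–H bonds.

Bonds broken (reactants):
  C≡C: 1 × 817 = 817
  C–C: 1 × 351 = 351
  C–H: 4 × 402 = 1608
  H–H: 2 × 448 = 896
  Σ(broken) = 3672 kJ
Bonds formed (products):
  C–C: 2 × 351 = 702
  C–H: 8 × 402 = 3216
  Σ(formed) = 3918 kJ
ΔH = Σ(broken) − Σ(formed) = 3672 − 3918 = −246 kJ

ΔH ≈ −246 kJ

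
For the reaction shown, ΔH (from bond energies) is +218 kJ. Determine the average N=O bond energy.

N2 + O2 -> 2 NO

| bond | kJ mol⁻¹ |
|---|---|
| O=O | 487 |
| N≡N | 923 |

Let D be the N=O bond energy.
Σ(broken) = 1×923 + 1×487 = 1410
Σ(formed) = 2×D = 2D
ΔH = Σ(broken) − Σ(formed) = (1410) − (2D) = +1410 − 2D
Setting this equal to +218 kJ gives 2D = 1192, so D = 596 kJ/mol.

D(N=O) ≈ 596 kJ/mol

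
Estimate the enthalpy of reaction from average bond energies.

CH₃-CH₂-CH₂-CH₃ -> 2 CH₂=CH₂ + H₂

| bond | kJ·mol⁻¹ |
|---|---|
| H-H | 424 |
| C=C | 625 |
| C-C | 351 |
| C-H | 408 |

ΔH ≈ +195 kJ

Bonds broken (reactants):
  C-C: 3 × 351 = 1053
  C-H: 10 × 408 = 4080
  Σ(broken) = 5133 kJ
Bonds formed (products):
  C-H: 8 × 408 = 3264
  C=C: 2 × 625 = 1250
  H-H: 1 × 424 = 424
  Σ(formed) = 4938 kJ
ΔH = Σ(broken) − Σ(formed) = 5133 − 4938 = +195 kJ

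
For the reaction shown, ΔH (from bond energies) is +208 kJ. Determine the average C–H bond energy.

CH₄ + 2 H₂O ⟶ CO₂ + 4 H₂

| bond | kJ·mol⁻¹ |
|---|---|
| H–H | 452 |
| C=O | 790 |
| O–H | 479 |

Let D be the C–H bond energy.
Σ(broken) = 4×D + 4×479 = 1916 + 4D
Σ(formed) = 2×790 + 4×452 = 3388
ΔH = Σ(broken) − Σ(formed) = (1916 + 4D) − (3388) = −1472 + 4D
Setting this equal to +208 kJ gives 4D = 1680, so D = 420 kJ/mol.

D(C–H) ≈ 420 kJ/mol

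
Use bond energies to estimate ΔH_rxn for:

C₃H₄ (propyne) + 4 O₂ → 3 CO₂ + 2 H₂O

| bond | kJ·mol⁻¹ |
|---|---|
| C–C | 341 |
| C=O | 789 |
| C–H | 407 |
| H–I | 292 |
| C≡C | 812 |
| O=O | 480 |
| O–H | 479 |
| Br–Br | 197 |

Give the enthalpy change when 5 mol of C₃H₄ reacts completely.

ΔH = −9745 kJ

Bonds broken (reactants):
  C≡C: 1 × 812 = 812
  C–C: 1 × 341 = 341
  C–H: 4 × 407 = 1628
  O=O: 4 × 480 = 1920
  Σ(broken) = 4701 kJ
Bonds formed (products):
  C=O: 6 × 789 = 4734
  O–H: 4 × 479 = 1916
  Σ(formed) = 6650 kJ
ΔH = Σ(broken) − Σ(formed) = 4701 − 6650 = −1949 kJ
For 5× the reaction as written: 5 × (−1949) = −9745 kJ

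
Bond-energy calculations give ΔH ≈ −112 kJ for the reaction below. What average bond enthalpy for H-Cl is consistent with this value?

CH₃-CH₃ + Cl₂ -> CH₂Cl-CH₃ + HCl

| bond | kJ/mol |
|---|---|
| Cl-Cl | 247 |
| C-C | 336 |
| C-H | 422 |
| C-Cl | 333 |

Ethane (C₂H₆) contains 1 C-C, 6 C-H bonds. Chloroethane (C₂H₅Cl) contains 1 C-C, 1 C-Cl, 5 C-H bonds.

D(H-Cl) ≈ 448 kJ/mol

Let D be the H-Cl bond energy.
Σ(broken) = 1×336 + 6×422 + 1×247 = 3115
Σ(formed) = 1×336 + 1×333 + 5×422 + 1×D = 2779 + D
ΔH = Σ(broken) − Σ(formed) = (3115) − (2779 + D) = +336 − D
Setting this equal to −112 kJ gives D = 448 kJ/mol.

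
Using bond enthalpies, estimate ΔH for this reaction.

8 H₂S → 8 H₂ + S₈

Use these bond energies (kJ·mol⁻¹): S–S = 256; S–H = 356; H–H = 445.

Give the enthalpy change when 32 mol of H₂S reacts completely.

Bonds broken (reactants):
  S–H: 16 × 356 = 5696
  Σ(broken) = 5696 kJ
Bonds formed (products):
  H–H: 8 × 445 = 3560
  S–S: 8 × 256 = 2048
  Σ(formed) = 5608 kJ
ΔH = Σ(broken) − Σ(formed) = 5696 − 5608 = +88 kJ
For 4× the reaction as written: 4 × (+88) = +352 kJ

ΔH = +352 kJ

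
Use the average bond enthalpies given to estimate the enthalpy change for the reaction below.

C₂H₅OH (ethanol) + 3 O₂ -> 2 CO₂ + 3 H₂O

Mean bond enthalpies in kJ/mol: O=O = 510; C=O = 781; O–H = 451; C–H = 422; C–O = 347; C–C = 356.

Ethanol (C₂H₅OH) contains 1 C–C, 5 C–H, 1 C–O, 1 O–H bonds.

Bonds broken (reactants):
  C–C: 1 × 356 = 356
  C–H: 5 × 422 = 2110
  C–O: 1 × 347 = 347
  O–H: 1 × 451 = 451
  O=O: 3 × 510 = 1530
  Σ(broken) = 4794 kJ
Bonds formed (products):
  C=O: 4 × 781 = 3124
  O–H: 6 × 451 = 2706
  Σ(formed) = 5830 kJ
ΔH = Σ(broken) − Σ(formed) = 4794 − 5830 = −1036 kJ

ΔH ≈ −1036 kJ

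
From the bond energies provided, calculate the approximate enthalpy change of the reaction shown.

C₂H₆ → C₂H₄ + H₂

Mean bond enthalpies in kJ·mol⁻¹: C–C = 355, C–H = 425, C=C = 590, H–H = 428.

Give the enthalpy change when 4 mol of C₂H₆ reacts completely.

Bonds broken (reactants):
  C–C: 1 × 355 = 355
  C–H: 6 × 425 = 2550
  Σ(broken) = 2905 kJ
Bonds formed (products):
  C–H: 4 × 425 = 1700
  C=C: 1 × 590 = 590
  H–H: 1 × 428 = 428
  Σ(formed) = 2718 kJ
ΔH = Σ(broken) − Σ(formed) = 2905 − 2718 = +187 kJ
For 4× the reaction as written: 4 × (+187) = +748 kJ

ΔH = +748 kJ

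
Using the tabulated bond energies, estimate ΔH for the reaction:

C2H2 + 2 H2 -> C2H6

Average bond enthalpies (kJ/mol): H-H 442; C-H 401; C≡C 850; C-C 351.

ΔH ≈ −221 kJ

Bonds broken (reactants):
  C≡C: 1 × 850 = 850
  C-H: 2 × 401 = 802
  H-H: 2 × 442 = 884
  Σ(broken) = 2536 kJ
Bonds formed (products):
  C-C: 1 × 351 = 351
  C-H: 6 × 401 = 2406
  Σ(formed) = 2757 kJ
ΔH = Σ(broken) − Σ(formed) = 2536 − 2757 = −221 kJ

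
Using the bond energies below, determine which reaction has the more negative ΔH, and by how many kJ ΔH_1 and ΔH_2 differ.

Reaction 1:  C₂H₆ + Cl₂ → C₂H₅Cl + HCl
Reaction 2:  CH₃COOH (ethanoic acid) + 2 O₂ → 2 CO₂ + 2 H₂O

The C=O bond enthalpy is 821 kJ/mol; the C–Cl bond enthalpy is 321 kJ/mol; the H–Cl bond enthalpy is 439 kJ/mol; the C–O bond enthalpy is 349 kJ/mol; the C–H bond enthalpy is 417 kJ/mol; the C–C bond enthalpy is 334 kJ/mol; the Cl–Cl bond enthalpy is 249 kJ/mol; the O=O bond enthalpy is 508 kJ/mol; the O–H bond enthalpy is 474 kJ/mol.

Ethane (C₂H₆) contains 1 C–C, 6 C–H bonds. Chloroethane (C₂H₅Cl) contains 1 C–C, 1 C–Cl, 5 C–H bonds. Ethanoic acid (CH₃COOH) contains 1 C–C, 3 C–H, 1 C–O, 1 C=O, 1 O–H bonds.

Reaction 1:
  Bonds broken (reactants):
    C–C: 1 × 334 = 334
    C–H: 6 × 417 = 2502
    Cl–Cl: 1 × 249 = 249
    Σ(broken) = 3085 kJ
  Bonds formed (products):
    C–C: 1 × 334 = 334
    C–Cl: 1 × 321 = 321
    C–H: 5 × 417 = 2085
    H–Cl: 1 × 439 = 439
    Σ(formed) = 3179 kJ
  ΔH_1 = 3085 − 3179 = −94 kJ
Reaction 2:
  Bonds broken (reactants):
    C–C: 1 × 334 = 334
    C–H: 3 × 417 = 1251
    C–O: 1 × 349 = 349
    C=O: 1 × 821 = 821
    O–H: 1 × 474 = 474
    O=O: 2 × 508 = 1016
    Σ(broken) = 4245 kJ
  Bonds formed (products):
    C=O: 4 × 821 = 3284
    O–H: 4 × 474 = 1896
    Σ(formed) = 5180 kJ
  ΔH_2 = 4245 − 5180 = −935 kJ
ΔH_1 − ΔH_2 = +841 kJ, so reaction 2 has the more negative ΔH; |ΔH_1 − ΔH_2| = 841 kJ.

Reaction 2, by 841 kJ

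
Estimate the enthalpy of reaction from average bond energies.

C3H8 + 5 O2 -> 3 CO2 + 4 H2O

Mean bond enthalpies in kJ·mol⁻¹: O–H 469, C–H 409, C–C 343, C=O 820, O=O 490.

Bonds broken (reactants):
  C–C: 2 × 343 = 686
  C–H: 8 × 409 = 3272
  O=O: 5 × 490 = 2450
  Σ(broken) = 6408 kJ
Bonds formed (products):
  C=O: 6 × 820 = 4920
  O–H: 8 × 469 = 3752
  Σ(formed) = 8672 kJ
ΔH = Σ(broken) − Σ(formed) = 6408 − 8672 = −2264 kJ

ΔH ≈ −2264 kJ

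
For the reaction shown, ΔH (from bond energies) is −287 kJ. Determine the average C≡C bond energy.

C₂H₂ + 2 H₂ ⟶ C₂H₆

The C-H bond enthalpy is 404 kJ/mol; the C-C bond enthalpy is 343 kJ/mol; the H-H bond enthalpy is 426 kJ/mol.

Let D be the C≡C bond energy.
Σ(broken) = 1×D + 2×404 + 2×426 = 1660 + D
Σ(formed) = 1×343 + 6×404 = 2767
ΔH = Σ(broken) − Σ(formed) = (1660 + D) − (2767) = −1107 + D
Setting this equal to −287 kJ gives D = 820 kJ/mol.

D(C≡C) ≈ 820 kJ/mol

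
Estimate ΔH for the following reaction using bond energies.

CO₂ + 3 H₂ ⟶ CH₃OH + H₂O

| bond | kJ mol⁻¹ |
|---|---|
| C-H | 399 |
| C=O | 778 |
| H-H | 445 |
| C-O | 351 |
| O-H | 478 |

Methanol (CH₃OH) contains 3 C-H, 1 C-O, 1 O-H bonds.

Bonds broken (reactants):
  C=O: 2 × 778 = 1556
  H-H: 3 × 445 = 1335
  Σ(broken) = 2891 kJ
Bonds formed (products):
  C-H: 3 × 399 = 1197
  C-O: 1 × 351 = 351
  O-H: 3 × 478 = 1434
  Σ(formed) = 2982 kJ
ΔH = Σ(broken) − Σ(formed) = 2891 − 2982 = −91 kJ

ΔH ≈ −91 kJ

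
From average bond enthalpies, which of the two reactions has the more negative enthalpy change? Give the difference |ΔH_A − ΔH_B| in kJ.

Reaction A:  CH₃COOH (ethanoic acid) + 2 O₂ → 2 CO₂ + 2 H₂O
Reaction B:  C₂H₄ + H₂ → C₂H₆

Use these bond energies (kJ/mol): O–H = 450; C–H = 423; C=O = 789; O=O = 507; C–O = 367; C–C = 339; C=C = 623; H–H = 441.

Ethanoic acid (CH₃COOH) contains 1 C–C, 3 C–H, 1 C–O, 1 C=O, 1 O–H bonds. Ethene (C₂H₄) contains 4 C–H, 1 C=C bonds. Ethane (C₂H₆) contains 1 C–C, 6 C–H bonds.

Reaction A:
  Bonds broken (reactants):
    C–C: 1 × 339 = 339
    C–H: 3 × 423 = 1269
    C–O: 1 × 367 = 367
    C=O: 1 × 789 = 789
    O–H: 1 × 450 = 450
    O=O: 2 × 507 = 1014
    Σ(broken) = 4228 kJ
  Bonds formed (products):
    C=O: 4 × 789 = 3156
    O–H: 4 × 450 = 1800
    Σ(formed) = 4956 kJ
  ΔH_A = 4228 − 4956 = −728 kJ
Reaction B:
  Bonds broken (reactants):
    C–H: 4 × 423 = 1692
    C=C: 1 × 623 = 623
    H–H: 1 × 441 = 441
    Σ(broken) = 2756 kJ
  Bonds formed (products):
    C–C: 1 × 339 = 339
    C–H: 6 × 423 = 2538
    Σ(formed) = 2877 kJ
  ΔH_B = 2756 − 2877 = −121 kJ
ΔH_A − ΔH_B = −607 kJ, so reaction A has the more negative ΔH; |ΔH_A − ΔH_B| = 607 kJ.

Reaction A, by 607 kJ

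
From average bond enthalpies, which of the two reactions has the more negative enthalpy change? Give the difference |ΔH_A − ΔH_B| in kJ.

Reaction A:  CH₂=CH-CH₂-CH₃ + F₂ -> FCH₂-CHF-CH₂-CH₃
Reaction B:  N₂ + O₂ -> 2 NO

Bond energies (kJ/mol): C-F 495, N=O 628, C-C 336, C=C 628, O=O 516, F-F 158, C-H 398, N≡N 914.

Reaction A, by 714 kJ

Reaction A:
  Bonds broken (reactants):
    C-C: 2 × 336 = 672
    C-H: 8 × 398 = 3184
    C=C: 1 × 628 = 628
    F-F: 1 × 158 = 158
    Σ(broken) = 4642 kJ
  Bonds formed (products):
    C-C: 3 × 336 = 1008
    C-F: 2 × 495 = 990
    C-H: 8 × 398 = 3184
    Σ(formed) = 5182 kJ
  ΔH_A = 4642 − 5182 = −540 kJ
Reaction B:
  Bonds broken (reactants):
    N≡N: 1 × 914 = 914
    O=O: 1 × 516 = 516
    Σ(broken) = 1430 kJ
  Bonds formed (products):
    N=O: 2 × 628 = 1256
    Σ(formed) = 1256 kJ
  ΔH_B = 1430 − 1256 = +174 kJ
ΔH_A − ΔH_B = −714 kJ, so reaction A has the more negative ΔH; |ΔH_A − ΔH_B| = 714 kJ.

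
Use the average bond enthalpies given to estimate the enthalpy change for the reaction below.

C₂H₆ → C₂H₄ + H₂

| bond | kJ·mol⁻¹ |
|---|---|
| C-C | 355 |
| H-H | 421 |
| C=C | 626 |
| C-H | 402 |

ΔH ≈ +112 kJ

Bonds broken (reactants):
  C-C: 1 × 355 = 355
  C-H: 6 × 402 = 2412
  Σ(broken) = 2767 kJ
Bonds formed (products):
  C-H: 4 × 402 = 1608
  C=C: 1 × 626 = 626
  H-H: 1 × 421 = 421
  Σ(formed) = 2655 kJ
ΔH = Σ(broken) − Σ(formed) = 2767 − 2655 = +112 kJ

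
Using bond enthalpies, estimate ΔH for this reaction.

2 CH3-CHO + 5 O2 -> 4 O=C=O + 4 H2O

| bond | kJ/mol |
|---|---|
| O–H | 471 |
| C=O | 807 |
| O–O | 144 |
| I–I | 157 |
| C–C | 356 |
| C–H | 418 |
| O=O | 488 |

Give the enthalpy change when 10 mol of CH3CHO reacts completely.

Bonds broken (reactants):
  C–C: 2 × 356 = 712
  C–H: 8 × 418 = 3344
  C=O: 2 × 807 = 1614
  O=O: 5 × 488 = 2440
  Σ(broken) = 8110 kJ
Bonds formed (products):
  C=O: 8 × 807 = 6456
  O–H: 8 × 471 = 3768
  Σ(formed) = 10224 kJ
ΔH = Σ(broken) − Σ(formed) = 8110 − 10224 = −2114 kJ
For 5× the reaction as written: 5 × (−2114) = −10570 kJ

ΔH = −10570 kJ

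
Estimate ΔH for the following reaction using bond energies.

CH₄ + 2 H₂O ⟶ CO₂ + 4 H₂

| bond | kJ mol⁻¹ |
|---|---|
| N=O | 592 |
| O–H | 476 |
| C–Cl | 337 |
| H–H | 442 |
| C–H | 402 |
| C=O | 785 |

ΔH ≈ +174 kJ

Bonds broken (reactants):
  C–H: 4 × 402 = 1608
  O–H: 4 × 476 = 1904
  Σ(broken) = 3512 kJ
Bonds formed (products):
  C=O: 2 × 785 = 1570
  H–H: 4 × 442 = 1768
  Σ(formed) = 3338 kJ
ΔH = Σ(broken) − Σ(formed) = 3512 − 3338 = +174 kJ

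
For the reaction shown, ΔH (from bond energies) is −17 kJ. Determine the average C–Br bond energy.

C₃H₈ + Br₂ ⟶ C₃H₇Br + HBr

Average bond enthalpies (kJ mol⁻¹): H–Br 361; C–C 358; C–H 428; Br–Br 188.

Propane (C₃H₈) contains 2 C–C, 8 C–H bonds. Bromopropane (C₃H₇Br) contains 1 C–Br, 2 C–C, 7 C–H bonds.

Let D be the C–Br bond energy.
Σ(broken) = 1×188 + 2×358 + 8×428 = 4328
Σ(formed) = 1×D + 2×358 + 7×428 + 1×361 = 4073 + D
ΔH = Σ(broken) − Σ(formed) = (4328) − (4073 + D) = +255 − D
Setting this equal to −17 kJ gives D = 272 kJ/mol.

D(C–Br) ≈ 272 kJ/mol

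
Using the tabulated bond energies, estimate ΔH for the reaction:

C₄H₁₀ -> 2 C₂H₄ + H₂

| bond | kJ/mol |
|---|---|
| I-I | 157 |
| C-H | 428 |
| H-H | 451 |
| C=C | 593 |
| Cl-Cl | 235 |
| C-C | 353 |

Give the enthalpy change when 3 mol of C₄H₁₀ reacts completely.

Bonds broken (reactants):
  C-C: 3 × 353 = 1059
  C-H: 10 × 428 = 4280
  Σ(broken) = 5339 kJ
Bonds formed (products):
  C-H: 8 × 428 = 3424
  C=C: 2 × 593 = 1186
  H-H: 1 × 451 = 451
  Σ(formed) = 5061 kJ
ΔH = Σ(broken) − Σ(formed) = 5339 − 5061 = +278 kJ
For 3× the reaction as written: 3 × (+278) = +834 kJ

ΔH = +834 kJ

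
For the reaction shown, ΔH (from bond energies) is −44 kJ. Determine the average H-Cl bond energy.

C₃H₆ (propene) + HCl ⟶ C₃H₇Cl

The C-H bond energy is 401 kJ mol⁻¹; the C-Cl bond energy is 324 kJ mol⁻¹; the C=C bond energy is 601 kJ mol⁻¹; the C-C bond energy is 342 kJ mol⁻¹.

Let D be the H-Cl bond energy.
Σ(broken) = 1×342 + 6×401 + 1×601 + 1×D = 3349 + D
Σ(formed) = 2×342 + 1×324 + 7×401 = 3815
ΔH = Σ(broken) − Σ(formed) = (3349 + D) − (3815) = −466 + D
Setting this equal to −44 kJ gives D = 422 kJ/mol.

D(H-Cl) ≈ 422 kJ/mol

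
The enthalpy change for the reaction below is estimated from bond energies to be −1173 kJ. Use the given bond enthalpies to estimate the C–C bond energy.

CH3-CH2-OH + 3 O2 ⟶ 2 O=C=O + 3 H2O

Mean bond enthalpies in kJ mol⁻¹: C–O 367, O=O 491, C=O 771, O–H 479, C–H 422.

D(C–C) ≈ 356 kJ/mol

Let D be the C–C bond energy.
Σ(broken) = 1×D + 5×422 + 1×367 + 1×479 + 3×491 = 4429 + D
Σ(formed) = 4×771 + 6×479 = 5958
ΔH = Σ(broken) − Σ(formed) = (4429 + D) − (5958) = −1529 + D
Setting this equal to −1173 kJ gives D = 356 kJ/mol.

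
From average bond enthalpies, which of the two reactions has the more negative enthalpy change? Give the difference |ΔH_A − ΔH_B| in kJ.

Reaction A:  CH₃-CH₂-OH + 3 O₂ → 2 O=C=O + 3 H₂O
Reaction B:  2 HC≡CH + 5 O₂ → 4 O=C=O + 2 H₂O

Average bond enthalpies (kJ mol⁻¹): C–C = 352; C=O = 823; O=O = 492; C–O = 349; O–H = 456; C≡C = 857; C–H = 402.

Reaction A:
  Bonds broken (reactants):
    C–C: 1 × 352 = 352
    C–H: 5 × 402 = 2010
    C–O: 1 × 349 = 349
    O–H: 1 × 456 = 456
    O=O: 3 × 492 = 1476
    Σ(broken) = 4643 kJ
  Bonds formed (products):
    C=O: 4 × 823 = 3292
    O–H: 6 × 456 = 2736
    Σ(formed) = 6028 kJ
  ΔH_A = 4643 − 6028 = −1385 kJ
Reaction B:
  Bonds broken (reactants):
    C≡C: 2 × 857 = 1714
    C–H: 4 × 402 = 1608
    O=O: 5 × 492 = 2460
    Σ(broken) = 5782 kJ
  Bonds formed (products):
    C=O: 8 × 823 = 6584
    O–H: 4 × 456 = 1824
    Σ(formed) = 8408 kJ
  ΔH_B = 5782 − 8408 = −2626 kJ
ΔH_A − ΔH_B = +1241 kJ, so reaction B has the more negative ΔH; |ΔH_A − ΔH_B| = 1241 kJ.

Reaction B, by 1241 kJ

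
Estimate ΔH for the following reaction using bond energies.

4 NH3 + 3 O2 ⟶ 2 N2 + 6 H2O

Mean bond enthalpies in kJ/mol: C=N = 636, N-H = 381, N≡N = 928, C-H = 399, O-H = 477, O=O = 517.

Bonds broken (reactants):
  N-H: 12 × 381 = 4572
  O=O: 3 × 517 = 1551
  Σ(broken) = 6123 kJ
Bonds formed (products):
  N≡N: 2 × 928 = 1856
  O-H: 12 × 477 = 5724
  Σ(formed) = 7580 kJ
ΔH = Σ(broken) − Σ(formed) = 6123 − 7580 = −1457 kJ

ΔH ≈ −1457 kJ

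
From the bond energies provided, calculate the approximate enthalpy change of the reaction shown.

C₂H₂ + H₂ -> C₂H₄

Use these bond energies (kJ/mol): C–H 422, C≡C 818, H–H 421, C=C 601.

Bonds broken (reactants):
  C≡C: 1 × 818 = 818
  C–H: 2 × 422 = 844
  H–H: 1 × 421 = 421
  Σ(broken) = 2083 kJ
Bonds formed (products):
  C–H: 4 × 422 = 1688
  C=C: 1 × 601 = 601
  Σ(formed) = 2289 kJ
ΔH = Σ(broken) − Σ(formed) = 2083 − 2289 = −206 kJ

ΔH ≈ −206 kJ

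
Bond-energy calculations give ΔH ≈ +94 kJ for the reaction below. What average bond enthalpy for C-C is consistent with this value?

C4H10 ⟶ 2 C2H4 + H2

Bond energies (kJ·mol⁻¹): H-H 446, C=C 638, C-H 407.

Let D be the C-C bond energy.
Σ(broken) = 3×D + 10×407 = 4070 + 3D
Σ(formed) = 8×407 + 2×638 + 1×446 = 4978
ΔH = Σ(broken) − Σ(formed) = (4070 + 3D) − (4978) = −908 + 3D
Setting this equal to +94 kJ gives 3D = 1002, so D = 334 kJ/mol.

D(C-C) ≈ 334 kJ/mol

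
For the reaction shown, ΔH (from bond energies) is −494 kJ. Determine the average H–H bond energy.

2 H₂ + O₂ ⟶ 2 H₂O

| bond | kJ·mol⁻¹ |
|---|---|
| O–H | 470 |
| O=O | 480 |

D(H–H) ≈ 453 kJ/mol

Let D be the H–H bond energy.
Σ(broken) = 2×D + 1×480 = 480 + 2D
Σ(formed) = 4×470 = 1880
ΔH = Σ(broken) − Σ(formed) = (480 + 2D) − (1880) = −1400 + 2D
Setting this equal to −494 kJ gives 2D = 906, so D = 453 kJ/mol.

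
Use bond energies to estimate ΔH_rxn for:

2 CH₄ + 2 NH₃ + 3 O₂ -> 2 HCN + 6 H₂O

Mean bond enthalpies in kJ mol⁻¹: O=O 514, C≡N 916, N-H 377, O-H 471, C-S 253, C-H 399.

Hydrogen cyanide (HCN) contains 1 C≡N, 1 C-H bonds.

Bonds broken (reactants):
  C-H: 8 × 399 = 3192
  N-H: 6 × 377 = 2262
  O=O: 3 × 514 = 1542
  Σ(broken) = 6996 kJ
Bonds formed (products):
  C≡N: 2 × 916 = 1832
  C-H: 2 × 399 = 798
  O-H: 12 × 471 = 5652
  Σ(formed) = 8282 kJ
ΔH = Σ(broken) − Σ(formed) = 6996 − 8282 = −1286 kJ

ΔH ≈ −1286 kJ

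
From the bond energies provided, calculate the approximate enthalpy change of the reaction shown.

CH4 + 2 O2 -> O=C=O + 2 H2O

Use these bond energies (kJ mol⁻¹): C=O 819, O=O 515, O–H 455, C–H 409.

Bonds broken (reactants):
  C–H: 4 × 409 = 1636
  O=O: 2 × 515 = 1030
  Σ(broken) = 2666 kJ
Bonds formed (products):
  C=O: 2 × 819 = 1638
  O–H: 4 × 455 = 1820
  Σ(formed) = 3458 kJ
ΔH = Σ(broken) − Σ(formed) = 2666 − 3458 = −792 kJ

ΔH ≈ −792 kJ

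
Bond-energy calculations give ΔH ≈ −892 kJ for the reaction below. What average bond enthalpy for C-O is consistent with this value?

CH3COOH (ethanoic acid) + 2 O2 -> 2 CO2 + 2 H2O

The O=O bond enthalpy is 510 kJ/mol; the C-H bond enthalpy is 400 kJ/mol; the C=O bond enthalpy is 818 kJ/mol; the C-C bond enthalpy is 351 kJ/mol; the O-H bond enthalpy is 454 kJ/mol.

D(C-O) ≈ 353 kJ/mol

Let D be the C-O bond energy.
Σ(broken) = 1×351 + 3×400 + 1×D + 1×818 + 1×454 + 2×510 = 3843 + D
Σ(formed) = 4×818 + 4×454 = 5088
ΔH = Σ(broken) − Σ(formed) = (3843 + D) − (5088) = −1245 + D
Setting this equal to −892 kJ gives D = 353 kJ/mol.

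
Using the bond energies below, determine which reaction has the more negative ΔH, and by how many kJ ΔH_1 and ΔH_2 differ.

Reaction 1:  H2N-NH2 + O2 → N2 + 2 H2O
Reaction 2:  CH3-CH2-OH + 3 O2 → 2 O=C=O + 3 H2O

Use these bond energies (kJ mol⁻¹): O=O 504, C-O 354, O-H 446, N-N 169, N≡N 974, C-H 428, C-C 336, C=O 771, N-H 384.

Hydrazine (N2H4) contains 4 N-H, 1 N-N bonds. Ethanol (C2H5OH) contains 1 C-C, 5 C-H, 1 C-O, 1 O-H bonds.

Reaction 2, by 423 kJ

Reaction 1:
  Bonds broken (reactants):
    N-H: 4 × 384 = 1536
    N-N: 1 × 169 = 169
    O=O: 1 × 504 = 504
    Σ(broken) = 2209 kJ
  Bonds formed (products):
    N≡N: 1 × 974 = 974
    O-H: 4 × 446 = 1784
    Σ(formed) = 2758 kJ
  ΔH_1 = 2209 − 2758 = −549 kJ
Reaction 2:
  Bonds broken (reactants):
    C-C: 1 × 336 = 336
    C-H: 5 × 428 = 2140
    C-O: 1 × 354 = 354
    O-H: 1 × 446 = 446
    O=O: 3 × 504 = 1512
    Σ(broken) = 4788 kJ
  Bonds formed (products):
    C=O: 4 × 771 = 3084
    O-H: 6 × 446 = 2676
    Σ(formed) = 5760 kJ
  ΔH_2 = 4788 − 5760 = −972 kJ
ΔH_1 − ΔH_2 = +423 kJ, so reaction 2 has the more negative ΔH; |ΔH_1 − ΔH_2| = 423 kJ.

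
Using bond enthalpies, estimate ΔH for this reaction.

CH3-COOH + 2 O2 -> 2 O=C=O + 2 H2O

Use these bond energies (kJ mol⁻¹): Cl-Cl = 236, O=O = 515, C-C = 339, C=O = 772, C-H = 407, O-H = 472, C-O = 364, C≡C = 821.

ΔH ≈ −778 kJ

Bonds broken (reactants):
  C-C: 1 × 339 = 339
  C-H: 3 × 407 = 1221
  C-O: 1 × 364 = 364
  C=O: 1 × 772 = 772
  O-H: 1 × 472 = 472
  O=O: 2 × 515 = 1030
  Σ(broken) = 4198 kJ
Bonds formed (products):
  C=O: 4 × 772 = 3088
  O-H: 4 × 472 = 1888
  Σ(formed) = 4976 kJ
ΔH = Σ(broken) − Σ(formed) = 4198 − 4976 = −778 kJ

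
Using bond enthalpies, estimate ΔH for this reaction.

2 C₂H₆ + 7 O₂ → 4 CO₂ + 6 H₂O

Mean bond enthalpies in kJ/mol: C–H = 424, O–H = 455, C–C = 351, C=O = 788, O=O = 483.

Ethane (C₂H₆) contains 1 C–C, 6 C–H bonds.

ΔH ≈ −2593 kJ

Bonds broken (reactants):
  C–C: 2 × 351 = 702
  C–H: 12 × 424 = 5088
  O=O: 7 × 483 = 3381
  Σ(broken) = 9171 kJ
Bonds formed (products):
  C=O: 8 × 788 = 6304
  O–H: 12 × 455 = 5460
  Σ(formed) = 11764 kJ
ΔH = Σ(broken) − Σ(formed) = 9171 − 11764 = −2593 kJ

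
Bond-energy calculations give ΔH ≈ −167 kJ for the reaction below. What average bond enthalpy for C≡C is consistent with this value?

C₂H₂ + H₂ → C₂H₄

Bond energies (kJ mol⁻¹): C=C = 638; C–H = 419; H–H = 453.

Let D be the C≡C bond energy.
Σ(broken) = 1×D + 2×419 + 1×453 = 1291 + D
Σ(formed) = 4×419 + 1×638 = 2314
ΔH = Σ(broken) − Σ(formed) = (1291 + D) − (2314) = −1023 + D
Setting this equal to −167 kJ gives D = 856 kJ/mol.

D(C≡C) ≈ 856 kJ/mol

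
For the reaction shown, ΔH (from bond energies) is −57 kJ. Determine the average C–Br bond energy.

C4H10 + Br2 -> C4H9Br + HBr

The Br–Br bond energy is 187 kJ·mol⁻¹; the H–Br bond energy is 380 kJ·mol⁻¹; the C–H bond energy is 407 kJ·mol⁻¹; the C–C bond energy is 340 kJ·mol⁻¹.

Let D be the C–Br bond energy.
Σ(broken) = 1×187 + 3×340 + 10×407 = 5277
Σ(formed) = 1×D + 3×340 + 9×407 + 1×380 = 5063 + D
ΔH = Σ(broken) − Σ(formed) = (5277) − (5063 + D) = +214 − D
Setting this equal to −57 kJ gives D = 271 kJ/mol.

D(C–Br) ≈ 271 kJ/mol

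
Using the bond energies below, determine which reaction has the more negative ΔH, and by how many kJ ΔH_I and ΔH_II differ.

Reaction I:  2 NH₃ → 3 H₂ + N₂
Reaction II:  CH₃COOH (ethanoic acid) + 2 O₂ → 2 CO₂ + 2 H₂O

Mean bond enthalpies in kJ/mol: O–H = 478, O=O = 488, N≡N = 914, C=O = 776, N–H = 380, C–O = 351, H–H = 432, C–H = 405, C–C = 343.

Reaction II, by 947 kJ

Reaction I:
  Bonds broken (reactants):
    N–H: 6 × 380 = 2280
    Σ(broken) = 2280 kJ
  Bonds formed (products):
    H–H: 3 × 432 = 1296
    N≡N: 1 × 914 = 914
    Σ(formed) = 2210 kJ
  ΔH_I = 2280 − 2210 = +70 kJ
Reaction II:
  Bonds broken (reactants):
    C–C: 1 × 343 = 343
    C–H: 3 × 405 = 1215
    C–O: 1 × 351 = 351
    C=O: 1 × 776 = 776
    O–H: 1 × 478 = 478
    O=O: 2 × 488 = 976
    Σ(broken) = 4139 kJ
  Bonds formed (products):
    C=O: 4 × 776 = 3104
    O–H: 4 × 478 = 1912
    Σ(formed) = 5016 kJ
  ΔH_II = 4139 − 5016 = −877 kJ
ΔH_I − ΔH_II = +947 kJ, so reaction II has the more negative ΔH; |ΔH_I − ΔH_II| = 947 kJ.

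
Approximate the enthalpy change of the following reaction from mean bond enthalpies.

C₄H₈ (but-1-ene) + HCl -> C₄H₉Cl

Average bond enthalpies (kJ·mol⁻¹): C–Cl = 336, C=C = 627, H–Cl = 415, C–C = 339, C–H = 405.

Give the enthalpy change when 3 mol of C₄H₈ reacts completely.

ΔH = −114 kJ

Bonds broken (reactants):
  C–C: 2 × 339 = 678
  C–H: 8 × 405 = 3240
  C=C: 1 × 627 = 627
  H–Cl: 1 × 415 = 415
  Σ(broken) = 4960 kJ
Bonds formed (products):
  C–C: 3 × 339 = 1017
  C–Cl: 1 × 336 = 336
  C–H: 9 × 405 = 3645
  Σ(formed) = 4998 kJ
ΔH = Σ(broken) − Σ(formed) = 4960 − 4998 = −38 kJ
For 3× the reaction as written: 3 × (−38) = −114 kJ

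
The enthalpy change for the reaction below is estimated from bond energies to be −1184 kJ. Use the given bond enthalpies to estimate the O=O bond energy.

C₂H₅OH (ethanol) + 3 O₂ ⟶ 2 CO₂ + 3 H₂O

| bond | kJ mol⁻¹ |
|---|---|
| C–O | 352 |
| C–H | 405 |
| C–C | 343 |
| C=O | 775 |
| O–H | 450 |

D(O=O) ≈ 482 kJ/mol

Let D be the O=O bond energy.
Σ(broken) = 1×343 + 5×405 + 1×352 + 1×450 + 3×D = 3170 + 3D
Σ(formed) = 4×775 + 6×450 = 5800
ΔH = Σ(broken) − Σ(formed) = (3170 + 3D) − (5800) = −2630 + 3D
Setting this equal to −1184 kJ gives 3D = 1446, so D = 482 kJ/mol.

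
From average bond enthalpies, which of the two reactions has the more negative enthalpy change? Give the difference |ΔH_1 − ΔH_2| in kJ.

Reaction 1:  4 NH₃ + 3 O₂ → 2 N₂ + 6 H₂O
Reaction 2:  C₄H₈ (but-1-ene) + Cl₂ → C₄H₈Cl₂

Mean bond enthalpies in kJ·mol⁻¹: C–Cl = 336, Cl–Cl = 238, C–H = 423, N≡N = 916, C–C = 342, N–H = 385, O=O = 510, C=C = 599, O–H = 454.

Reaction 1:
  Bonds broken (reactants):
    N–H: 12 × 385 = 4620
    O=O: 3 × 510 = 1530
    Σ(broken) = 6150 kJ
  Bonds formed (products):
    N≡N: 2 × 916 = 1832
    O–H: 12 × 454 = 5448
    Σ(formed) = 7280 kJ
  ΔH_1 = 6150 − 7280 = −1130 kJ
Reaction 2:
  Bonds broken (reactants):
    C–C: 2 × 342 = 684
    C–H: 8 × 423 = 3384
    C=C: 1 × 599 = 599
    Cl–Cl: 1 × 238 = 238
    Σ(broken) = 4905 kJ
  Bonds formed (products):
    C–C: 3 × 342 = 1026
    C–Cl: 2 × 336 = 672
    C–H: 8 × 423 = 3384
    Σ(formed) = 5082 kJ
  ΔH_2 = 4905 − 5082 = −177 kJ
ΔH_1 − ΔH_2 = −953 kJ, so reaction 1 has the more negative ΔH; |ΔH_1 − ΔH_2| = 953 kJ.

Reaction 1, by 953 kJ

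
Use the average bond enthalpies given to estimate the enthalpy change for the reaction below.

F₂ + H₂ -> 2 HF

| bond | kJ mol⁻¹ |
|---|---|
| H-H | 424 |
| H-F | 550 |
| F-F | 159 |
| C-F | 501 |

Bonds broken (reactants):
  F-F: 1 × 159 = 159
  H-H: 1 × 424 = 424
  Σ(broken) = 583 kJ
Bonds formed (products):
  H-F: 2 × 550 = 1100
  Σ(formed) = 1100 kJ
ΔH = Σ(broken) − Σ(formed) = 583 − 1100 = −517 kJ

ΔH ≈ −517 kJ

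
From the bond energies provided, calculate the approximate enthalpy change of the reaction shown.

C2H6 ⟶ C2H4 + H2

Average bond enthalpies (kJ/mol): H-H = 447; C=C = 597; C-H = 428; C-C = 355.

Bonds broken (reactants):
  C-C: 1 × 355 = 355
  C-H: 6 × 428 = 2568
  Σ(broken) = 2923 kJ
Bonds formed (products):
  C-H: 4 × 428 = 1712
  C=C: 1 × 597 = 597
  H-H: 1 × 447 = 447
  Σ(formed) = 2756 kJ
ΔH = Σ(broken) − Σ(formed) = 2923 − 2756 = +167 kJ

ΔH ≈ +167 kJ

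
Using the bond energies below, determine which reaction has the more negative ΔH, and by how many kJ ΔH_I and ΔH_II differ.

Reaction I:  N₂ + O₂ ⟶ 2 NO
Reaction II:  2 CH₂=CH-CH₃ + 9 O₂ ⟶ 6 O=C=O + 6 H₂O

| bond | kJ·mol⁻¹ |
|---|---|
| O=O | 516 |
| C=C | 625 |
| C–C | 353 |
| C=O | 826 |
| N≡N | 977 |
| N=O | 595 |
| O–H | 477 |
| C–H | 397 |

Reaction II, by 4575 kJ

Reaction I:
  Bonds broken (reactants):
    N≡N: 1 × 977 = 977
    O=O: 1 × 516 = 516
    Σ(broken) = 1493 kJ
  Bonds formed (products):
    N=O: 2 × 595 = 1190
    Σ(formed) = 1190 kJ
  ΔH_I = 1493 − 1190 = +303 kJ
Reaction II:
  Bonds broken (reactants):
    C–C: 2 × 353 = 706
    C–H: 12 × 397 = 4764
    C=C: 2 × 625 = 1250
    O=O: 9 × 516 = 4644
    Σ(broken) = 11364 kJ
  Bonds formed (products):
    C=O: 12 × 826 = 9912
    O–H: 12 × 477 = 5724
    Σ(formed) = 15636 kJ
  ΔH_II = 11364 − 15636 = −4272 kJ
ΔH_I − ΔH_II = +4575 kJ, so reaction II has the more negative ΔH; |ΔH_I − ΔH_II| = 4575 kJ.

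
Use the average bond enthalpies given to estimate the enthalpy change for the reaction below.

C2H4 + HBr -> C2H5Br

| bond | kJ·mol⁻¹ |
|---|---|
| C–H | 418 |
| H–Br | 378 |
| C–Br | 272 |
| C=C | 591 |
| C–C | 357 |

ΔH ≈ −78 kJ

Bonds broken (reactants):
  C–H: 4 × 418 = 1672
  C=C: 1 × 591 = 591
  H–Br: 1 × 378 = 378
  Σ(broken) = 2641 kJ
Bonds formed (products):
  C–Br: 1 × 272 = 272
  C–C: 1 × 357 = 357
  C–H: 5 × 418 = 2090
  Σ(formed) = 2719 kJ
ΔH = Σ(broken) − Σ(formed) = 2641 − 2719 = −78 kJ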